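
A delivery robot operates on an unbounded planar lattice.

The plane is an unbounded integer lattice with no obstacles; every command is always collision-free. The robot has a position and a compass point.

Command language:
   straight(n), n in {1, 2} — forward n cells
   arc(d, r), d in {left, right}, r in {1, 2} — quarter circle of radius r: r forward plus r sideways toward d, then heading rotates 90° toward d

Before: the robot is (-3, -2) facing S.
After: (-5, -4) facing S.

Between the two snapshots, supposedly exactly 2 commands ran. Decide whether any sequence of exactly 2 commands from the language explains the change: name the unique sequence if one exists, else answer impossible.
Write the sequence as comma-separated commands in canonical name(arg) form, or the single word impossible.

arc(right, 1), arc(left, 1)

key: running arc(left, 1) before arc(right, 1) would end elsewhere — order is forced
from: (-3, -2) facing S
[1] after arc(right, 1): (-4, -3) facing W
[2] after arc(left, 1): (-5, -4) facing S
no other 2-command option fits: unique.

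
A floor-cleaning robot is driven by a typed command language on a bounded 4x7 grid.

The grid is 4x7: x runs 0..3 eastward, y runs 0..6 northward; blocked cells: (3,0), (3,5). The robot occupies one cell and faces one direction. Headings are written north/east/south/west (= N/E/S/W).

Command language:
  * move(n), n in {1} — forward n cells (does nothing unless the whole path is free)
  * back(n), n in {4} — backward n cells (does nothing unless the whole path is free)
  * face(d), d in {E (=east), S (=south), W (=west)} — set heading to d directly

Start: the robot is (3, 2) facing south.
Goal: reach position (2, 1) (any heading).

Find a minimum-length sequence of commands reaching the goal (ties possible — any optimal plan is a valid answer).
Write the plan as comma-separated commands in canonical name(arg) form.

start: (3, 2) facing south
t=1 move(1) ⇒ (3, 1) facing south
t=2 face(W) ⇒ (3, 1) facing west
t=3 move(1) ⇒ (2, 1) facing west
shorter routes all fall short; 3 is best.

move(1), face(W), move(1)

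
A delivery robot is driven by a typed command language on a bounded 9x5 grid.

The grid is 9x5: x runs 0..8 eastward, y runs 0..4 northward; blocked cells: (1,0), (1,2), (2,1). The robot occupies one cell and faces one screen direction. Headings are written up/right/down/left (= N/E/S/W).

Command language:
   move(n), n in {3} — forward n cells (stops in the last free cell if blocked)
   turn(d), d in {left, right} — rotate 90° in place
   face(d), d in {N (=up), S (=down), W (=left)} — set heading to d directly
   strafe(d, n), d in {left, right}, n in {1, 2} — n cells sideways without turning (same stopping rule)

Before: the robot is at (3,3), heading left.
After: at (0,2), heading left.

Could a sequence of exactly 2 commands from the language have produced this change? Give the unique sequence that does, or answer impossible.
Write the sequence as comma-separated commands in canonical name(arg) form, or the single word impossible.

move(3), strafe(left, 1)

key: order matters: swapping move(3) and strafe(left, 1) lands elsewhere
from: at (3,3), heading left
t=1 move(3) ⇒ at (0,3), heading left
t=2 strafe(left, 1) ⇒ at (0,2), heading left
no rival 2-sequence matches.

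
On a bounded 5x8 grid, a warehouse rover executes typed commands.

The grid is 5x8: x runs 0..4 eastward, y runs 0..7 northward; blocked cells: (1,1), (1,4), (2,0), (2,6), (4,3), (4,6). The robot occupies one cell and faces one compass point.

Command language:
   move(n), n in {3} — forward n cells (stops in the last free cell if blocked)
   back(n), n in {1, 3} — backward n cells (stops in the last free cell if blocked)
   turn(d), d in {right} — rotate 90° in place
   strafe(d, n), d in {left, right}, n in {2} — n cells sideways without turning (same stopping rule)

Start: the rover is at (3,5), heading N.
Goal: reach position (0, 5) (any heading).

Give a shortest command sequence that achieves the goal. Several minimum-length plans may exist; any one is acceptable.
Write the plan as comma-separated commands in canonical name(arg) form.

start: at (3,5), heading N
[1] after turn(right): at (3,5), heading E
[2] after back(3): at (0,5), heading E
no 1-step plan works, so 2 is optimal.

turn(right), back(3)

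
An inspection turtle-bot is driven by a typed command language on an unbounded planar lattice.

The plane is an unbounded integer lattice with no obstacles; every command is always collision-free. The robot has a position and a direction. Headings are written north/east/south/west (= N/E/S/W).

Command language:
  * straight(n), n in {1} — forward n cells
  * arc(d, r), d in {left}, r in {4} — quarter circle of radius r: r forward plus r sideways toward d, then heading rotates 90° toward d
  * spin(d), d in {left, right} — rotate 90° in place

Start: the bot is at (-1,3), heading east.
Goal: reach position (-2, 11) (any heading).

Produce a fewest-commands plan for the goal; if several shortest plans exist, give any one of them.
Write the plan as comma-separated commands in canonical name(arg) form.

arc(left, 4), arc(left, 4), straight(1)

t0: at (-1,3), heading east
[1] after arc(left, 4): at (3,7), heading north
[2] after arc(left, 4): at (-1,11), heading west
[3] after straight(1): at (-2,11), heading west
minimal: 3 command(s), checked below 3.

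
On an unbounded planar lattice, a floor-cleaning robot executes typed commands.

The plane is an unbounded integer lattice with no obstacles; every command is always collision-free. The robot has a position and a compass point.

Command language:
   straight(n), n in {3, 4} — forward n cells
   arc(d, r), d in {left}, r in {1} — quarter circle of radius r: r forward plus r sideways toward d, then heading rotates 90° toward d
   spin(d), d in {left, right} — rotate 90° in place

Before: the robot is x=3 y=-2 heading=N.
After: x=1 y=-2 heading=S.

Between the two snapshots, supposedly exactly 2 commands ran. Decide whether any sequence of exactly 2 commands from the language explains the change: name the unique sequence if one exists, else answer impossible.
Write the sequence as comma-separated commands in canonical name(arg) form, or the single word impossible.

key: position moved to (1,-2) AND the heading swung to S — translation plus rotation needed
from: x=3 y=-2 heading=N
step 1 (arc(left, 1)): x=2 y=-1 heading=W
step 2 (arc(left, 1)): x=1 y=-2 heading=S
no other 2-command option fits: unique.

arc(left, 1), arc(left, 1)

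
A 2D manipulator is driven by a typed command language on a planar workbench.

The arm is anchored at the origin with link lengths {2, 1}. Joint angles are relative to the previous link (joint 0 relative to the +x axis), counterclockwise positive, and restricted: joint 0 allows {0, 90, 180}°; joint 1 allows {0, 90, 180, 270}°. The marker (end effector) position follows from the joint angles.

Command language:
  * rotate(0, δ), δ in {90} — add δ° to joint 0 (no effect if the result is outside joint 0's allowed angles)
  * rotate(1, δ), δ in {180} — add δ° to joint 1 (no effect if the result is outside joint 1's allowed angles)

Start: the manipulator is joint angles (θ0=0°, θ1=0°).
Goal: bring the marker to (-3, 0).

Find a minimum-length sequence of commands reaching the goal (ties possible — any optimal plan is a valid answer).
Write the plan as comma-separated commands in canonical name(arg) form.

start: joint angles (θ0=0°, θ1=0°)
step 1 (rotate(0, 90)): joint angles (θ0=90°, θ1=0°)
step 2 (rotate(0, 90)): joint angles (θ0=180°, θ1=0°)
nothing shorter than 2 reaches the goal.

rotate(0, 90), rotate(0, 90)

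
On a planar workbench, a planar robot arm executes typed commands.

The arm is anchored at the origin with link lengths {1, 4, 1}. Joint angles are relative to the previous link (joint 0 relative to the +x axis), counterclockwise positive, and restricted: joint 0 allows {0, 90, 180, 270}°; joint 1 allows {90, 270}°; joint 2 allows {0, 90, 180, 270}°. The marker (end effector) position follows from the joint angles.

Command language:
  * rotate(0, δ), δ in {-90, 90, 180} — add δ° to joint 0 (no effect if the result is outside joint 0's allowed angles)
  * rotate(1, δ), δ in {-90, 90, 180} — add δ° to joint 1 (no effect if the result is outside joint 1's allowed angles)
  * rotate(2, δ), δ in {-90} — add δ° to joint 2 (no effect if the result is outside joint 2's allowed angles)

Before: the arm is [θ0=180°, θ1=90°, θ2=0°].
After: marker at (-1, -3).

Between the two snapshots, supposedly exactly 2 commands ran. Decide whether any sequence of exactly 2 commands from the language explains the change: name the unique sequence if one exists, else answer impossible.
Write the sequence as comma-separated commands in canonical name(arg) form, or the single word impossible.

rotate(2, -90), rotate(2, -90)

start: [θ0=180°, θ1=90°, θ2=0°]
step 1 (rotate(2, -90)): [θ0=180°, θ1=90°, θ2=270°]
step 2 (rotate(2, -90)): [θ0=180°, θ1=90°, θ2=180°]
uniquely the one of 49 2-step routes that fits.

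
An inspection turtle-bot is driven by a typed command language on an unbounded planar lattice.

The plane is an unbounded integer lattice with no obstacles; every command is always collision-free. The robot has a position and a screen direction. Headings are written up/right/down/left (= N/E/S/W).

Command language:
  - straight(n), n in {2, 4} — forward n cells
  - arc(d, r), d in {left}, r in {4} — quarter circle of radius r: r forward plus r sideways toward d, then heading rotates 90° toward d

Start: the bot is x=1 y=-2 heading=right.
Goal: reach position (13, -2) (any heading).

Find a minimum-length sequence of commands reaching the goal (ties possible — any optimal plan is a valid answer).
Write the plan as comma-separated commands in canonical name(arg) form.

t0: x=1 y=-2 heading=right
step 1 (straight(4)): x=5 y=-2 heading=right
step 2 (straight(4)): x=9 y=-2 heading=right
step 3 (straight(4)): x=13 y=-2 heading=right
shorter routes all fall short; 3 is best.

straight(4), straight(4), straight(4)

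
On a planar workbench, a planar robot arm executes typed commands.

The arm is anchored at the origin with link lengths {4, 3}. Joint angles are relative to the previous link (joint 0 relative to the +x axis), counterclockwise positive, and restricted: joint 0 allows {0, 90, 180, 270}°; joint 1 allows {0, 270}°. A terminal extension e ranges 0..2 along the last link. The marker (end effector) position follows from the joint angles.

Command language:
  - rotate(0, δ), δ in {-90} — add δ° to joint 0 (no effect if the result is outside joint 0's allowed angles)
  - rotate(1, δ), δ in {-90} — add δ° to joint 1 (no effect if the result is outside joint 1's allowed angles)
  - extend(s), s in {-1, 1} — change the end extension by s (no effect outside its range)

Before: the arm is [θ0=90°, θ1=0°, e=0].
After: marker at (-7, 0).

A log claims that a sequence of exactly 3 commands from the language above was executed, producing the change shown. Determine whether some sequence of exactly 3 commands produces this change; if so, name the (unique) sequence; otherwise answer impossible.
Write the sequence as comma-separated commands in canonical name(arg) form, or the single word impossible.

from: [θ0=90°, θ1=0°, e=0]
[1] after rotate(0, -90): [θ0=0°, θ1=0°, e=0]
[2] after rotate(0, -90): [θ0=270°, θ1=0°, e=0]
[3] after rotate(0, -90): [θ0=180°, θ1=0°, e=0]
no rival 3-sequence matches.

rotate(0, -90), rotate(0, -90), rotate(0, -90)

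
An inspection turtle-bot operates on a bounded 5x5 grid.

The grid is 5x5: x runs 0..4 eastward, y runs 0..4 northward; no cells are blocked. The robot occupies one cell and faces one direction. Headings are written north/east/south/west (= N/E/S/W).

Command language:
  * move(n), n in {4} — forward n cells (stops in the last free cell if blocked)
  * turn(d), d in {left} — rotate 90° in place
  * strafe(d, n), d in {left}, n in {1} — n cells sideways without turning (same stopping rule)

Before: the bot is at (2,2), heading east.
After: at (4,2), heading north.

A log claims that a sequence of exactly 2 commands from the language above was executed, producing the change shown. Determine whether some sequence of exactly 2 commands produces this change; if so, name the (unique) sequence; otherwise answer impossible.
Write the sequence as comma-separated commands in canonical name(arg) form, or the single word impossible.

move(4), turn(left)

key: cell and facing (now N) both changed — the 2 commands mix motion and turning
begin: at (2,2), heading east
step 1 (move(4)): at (4,2), heading east
step 2 (turn(left)): at (4,2), heading north
no other 2-command option fits: unique.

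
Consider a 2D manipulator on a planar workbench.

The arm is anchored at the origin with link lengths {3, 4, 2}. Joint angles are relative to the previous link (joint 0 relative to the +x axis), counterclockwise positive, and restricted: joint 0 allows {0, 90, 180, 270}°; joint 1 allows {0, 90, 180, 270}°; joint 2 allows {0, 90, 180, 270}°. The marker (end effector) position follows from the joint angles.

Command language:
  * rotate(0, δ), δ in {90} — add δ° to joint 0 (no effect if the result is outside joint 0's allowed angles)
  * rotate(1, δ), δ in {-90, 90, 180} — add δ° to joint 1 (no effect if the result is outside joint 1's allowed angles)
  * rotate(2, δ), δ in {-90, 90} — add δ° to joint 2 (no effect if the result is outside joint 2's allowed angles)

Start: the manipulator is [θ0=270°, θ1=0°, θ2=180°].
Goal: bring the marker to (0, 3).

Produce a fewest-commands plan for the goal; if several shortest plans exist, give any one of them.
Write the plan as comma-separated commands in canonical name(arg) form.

initial: [θ0=270°, θ1=0°, θ2=180°]
1. rotate(2, 90) → [θ0=270°, θ1=0°, θ2=270°]
2. rotate(2, 90) → [θ0=270°, θ1=0°, θ2=0°]
3. rotate(1, 180) → [θ0=270°, θ1=180°, θ2=0°]
no 2-step plan works, so 3 is optimal.

rotate(2, 90), rotate(2, 90), rotate(1, 180)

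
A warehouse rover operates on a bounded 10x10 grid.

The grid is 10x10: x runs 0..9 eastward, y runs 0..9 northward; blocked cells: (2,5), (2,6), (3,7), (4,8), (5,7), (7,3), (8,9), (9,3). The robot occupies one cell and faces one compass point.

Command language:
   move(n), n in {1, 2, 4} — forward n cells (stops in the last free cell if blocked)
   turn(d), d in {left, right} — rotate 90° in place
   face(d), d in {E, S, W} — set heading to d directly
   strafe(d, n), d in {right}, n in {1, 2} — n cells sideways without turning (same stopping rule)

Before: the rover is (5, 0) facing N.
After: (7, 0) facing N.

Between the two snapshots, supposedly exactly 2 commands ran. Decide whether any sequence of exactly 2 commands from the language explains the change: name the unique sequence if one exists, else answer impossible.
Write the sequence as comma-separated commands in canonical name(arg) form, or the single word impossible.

key: heading stays N — no command in the sequence turns
initial: (5, 0) facing N
t=1 strafe(right, 1) ⇒ (6, 0) facing N
t=2 strafe(right, 1) ⇒ (7, 0) facing N
no other 2-command option fits: unique.

strafe(right, 1), strafe(right, 1)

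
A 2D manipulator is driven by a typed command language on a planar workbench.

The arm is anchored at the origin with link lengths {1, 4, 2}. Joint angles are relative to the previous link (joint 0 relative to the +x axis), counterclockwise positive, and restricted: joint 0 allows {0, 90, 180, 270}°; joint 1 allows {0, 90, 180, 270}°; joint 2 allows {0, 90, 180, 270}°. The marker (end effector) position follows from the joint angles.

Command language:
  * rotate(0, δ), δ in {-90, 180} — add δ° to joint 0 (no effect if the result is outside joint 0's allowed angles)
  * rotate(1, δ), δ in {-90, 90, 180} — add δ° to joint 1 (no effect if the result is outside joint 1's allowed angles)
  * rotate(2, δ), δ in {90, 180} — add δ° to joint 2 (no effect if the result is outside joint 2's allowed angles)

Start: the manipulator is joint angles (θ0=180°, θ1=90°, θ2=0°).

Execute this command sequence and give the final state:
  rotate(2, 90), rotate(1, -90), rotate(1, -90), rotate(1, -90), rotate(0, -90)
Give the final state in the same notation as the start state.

start: joint angles (θ0=180°, θ1=90°, θ2=0°)
step 1 (rotate(2, 90)): joint angles (θ0=180°, θ1=90°, θ2=90°)
step 2 (rotate(1, -90)): joint angles (θ0=180°, θ1=0°, θ2=90°)
step 3 (rotate(1, -90)): joint angles (θ0=180°, θ1=270°, θ2=90°)
step 4 (rotate(1, -90)): joint angles (θ0=180°, θ1=180°, θ2=90°)
step 5 (rotate(0, -90)): joint angles (θ0=90°, θ1=180°, θ2=90°)

joint angles (θ0=90°, θ1=180°, θ2=90°)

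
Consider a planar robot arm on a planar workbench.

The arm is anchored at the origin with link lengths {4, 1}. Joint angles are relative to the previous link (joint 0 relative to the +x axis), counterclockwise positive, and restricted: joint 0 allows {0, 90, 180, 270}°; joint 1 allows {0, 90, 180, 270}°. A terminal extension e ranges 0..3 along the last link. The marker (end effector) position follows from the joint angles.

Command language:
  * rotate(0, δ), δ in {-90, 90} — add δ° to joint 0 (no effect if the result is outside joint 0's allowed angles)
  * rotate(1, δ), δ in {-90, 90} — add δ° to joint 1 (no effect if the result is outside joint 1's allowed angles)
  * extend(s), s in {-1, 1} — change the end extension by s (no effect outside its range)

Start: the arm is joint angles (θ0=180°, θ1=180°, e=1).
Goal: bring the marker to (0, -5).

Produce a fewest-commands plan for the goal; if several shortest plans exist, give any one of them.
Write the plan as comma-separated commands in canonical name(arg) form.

from: joint angles (θ0=180°, θ1=180°, e=1)
t=1 rotate(0, 90) ⇒ joint angles (θ0=270°, θ1=180°, e=1)
t=2 rotate(1, 90) ⇒ joint angles (θ0=270°, θ1=270°, e=1)
t=3 rotate(1, 90) ⇒ joint angles (θ0=270°, θ1=0°, e=1)
t=4 extend(-1) ⇒ joint angles (θ0=270°, θ1=0°, e=0)
nothing shorter than 4 reaches the goal.

rotate(0, 90), rotate(1, 90), rotate(1, 90), extend(-1)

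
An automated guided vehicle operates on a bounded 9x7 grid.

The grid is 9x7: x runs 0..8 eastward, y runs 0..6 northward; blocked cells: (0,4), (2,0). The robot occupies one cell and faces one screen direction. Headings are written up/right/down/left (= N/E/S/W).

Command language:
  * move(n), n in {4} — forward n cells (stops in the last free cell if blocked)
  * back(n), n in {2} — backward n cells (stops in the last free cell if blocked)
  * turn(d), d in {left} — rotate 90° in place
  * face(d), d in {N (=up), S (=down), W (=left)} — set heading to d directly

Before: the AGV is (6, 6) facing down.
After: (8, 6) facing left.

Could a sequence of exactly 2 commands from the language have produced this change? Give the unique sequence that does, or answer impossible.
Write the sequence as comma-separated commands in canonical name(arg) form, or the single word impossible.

face(W), back(2)

key: cell and facing (now W) both changed — the 2 commands mix motion and turning
initial: (6, 6) facing down
[1] after face(W): (6, 6) facing left
[2] after back(2): (8, 6) facing left
no rival 2-sequence matches.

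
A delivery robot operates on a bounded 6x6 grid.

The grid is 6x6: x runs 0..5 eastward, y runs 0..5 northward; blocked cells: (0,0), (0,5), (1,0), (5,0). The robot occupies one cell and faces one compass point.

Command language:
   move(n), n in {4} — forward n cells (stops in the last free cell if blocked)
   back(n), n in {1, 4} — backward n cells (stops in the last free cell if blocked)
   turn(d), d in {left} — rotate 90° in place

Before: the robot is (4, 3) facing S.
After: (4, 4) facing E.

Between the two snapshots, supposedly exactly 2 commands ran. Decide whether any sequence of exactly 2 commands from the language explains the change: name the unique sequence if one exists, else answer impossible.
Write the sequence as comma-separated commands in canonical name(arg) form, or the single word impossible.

back(1), turn(left)

key: running turn(left) before back(1) would end elsewhere — order is forced
initial: (4, 3) facing S
1. back(1) → (4, 4) facing S
2. turn(left) → (4, 4) facing E
no other 2-command option fits: unique.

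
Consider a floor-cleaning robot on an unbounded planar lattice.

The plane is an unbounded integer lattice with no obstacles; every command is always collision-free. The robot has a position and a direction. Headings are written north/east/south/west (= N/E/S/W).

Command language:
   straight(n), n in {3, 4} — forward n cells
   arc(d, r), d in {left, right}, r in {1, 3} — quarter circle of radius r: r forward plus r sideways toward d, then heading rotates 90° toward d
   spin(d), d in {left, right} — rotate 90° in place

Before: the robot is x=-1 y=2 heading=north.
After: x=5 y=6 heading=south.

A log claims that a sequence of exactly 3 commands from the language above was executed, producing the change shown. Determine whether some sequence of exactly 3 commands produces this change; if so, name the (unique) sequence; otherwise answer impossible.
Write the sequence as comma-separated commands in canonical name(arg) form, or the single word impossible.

straight(4), arc(right, 3), arc(right, 3)

key: cell and facing (now S) both changed — the 3 commands mix motion and turning
from: x=-1 y=2 heading=north
1. straight(4) → x=-1 y=6 heading=north
2. arc(right, 3) → x=2 y=9 heading=east
3. arc(right, 3) → x=5 y=6 heading=south
uniquely the one of 512 3-step routes that fits.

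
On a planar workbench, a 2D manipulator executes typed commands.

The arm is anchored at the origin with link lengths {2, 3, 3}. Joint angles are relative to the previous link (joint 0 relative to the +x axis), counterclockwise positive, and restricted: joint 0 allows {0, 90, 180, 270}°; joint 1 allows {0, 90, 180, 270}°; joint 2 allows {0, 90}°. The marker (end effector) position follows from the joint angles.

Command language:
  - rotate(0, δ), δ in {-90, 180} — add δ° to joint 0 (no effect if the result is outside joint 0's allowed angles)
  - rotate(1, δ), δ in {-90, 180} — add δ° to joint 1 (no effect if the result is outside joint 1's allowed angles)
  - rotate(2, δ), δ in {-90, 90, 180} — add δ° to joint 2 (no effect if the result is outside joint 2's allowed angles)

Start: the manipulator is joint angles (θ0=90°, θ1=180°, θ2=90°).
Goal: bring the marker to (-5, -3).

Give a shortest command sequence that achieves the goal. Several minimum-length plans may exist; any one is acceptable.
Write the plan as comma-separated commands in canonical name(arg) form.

rotate(0, 180), rotate(0, -90), rotate(1, 180)

initial: joint angles (θ0=90°, θ1=180°, θ2=90°)
t=1 rotate(0, 180) ⇒ joint angles (θ0=270°, θ1=180°, θ2=90°)
t=2 rotate(0, -90) ⇒ joint angles (θ0=180°, θ1=180°, θ2=90°)
t=3 rotate(1, 180) ⇒ joint angles (θ0=180°, θ1=0°, θ2=90°)
no 2-step plan works, so 3 is optimal.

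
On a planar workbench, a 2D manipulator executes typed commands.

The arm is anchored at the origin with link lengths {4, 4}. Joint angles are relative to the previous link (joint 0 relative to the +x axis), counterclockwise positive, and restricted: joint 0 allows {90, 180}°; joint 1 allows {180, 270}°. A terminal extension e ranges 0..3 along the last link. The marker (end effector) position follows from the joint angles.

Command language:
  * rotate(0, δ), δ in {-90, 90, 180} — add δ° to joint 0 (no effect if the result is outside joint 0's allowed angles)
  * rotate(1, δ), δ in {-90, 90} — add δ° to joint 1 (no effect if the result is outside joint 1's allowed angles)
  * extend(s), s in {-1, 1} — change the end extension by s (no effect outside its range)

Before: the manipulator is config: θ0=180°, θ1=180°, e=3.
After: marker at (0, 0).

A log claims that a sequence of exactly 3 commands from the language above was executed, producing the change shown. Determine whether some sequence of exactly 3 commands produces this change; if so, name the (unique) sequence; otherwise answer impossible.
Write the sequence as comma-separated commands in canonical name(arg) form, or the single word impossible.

extend(-1), extend(-1), extend(-1)

t0: config: θ0=180°, θ1=180°, e=3
1. extend(-1) → config: θ0=180°, θ1=180°, e=2
2. extend(-1) → config: θ0=180°, θ1=180°, e=1
3. extend(-1) → config: θ0=180°, θ1=180°, e=0
uniquely the one of 343 3-step routes that fits.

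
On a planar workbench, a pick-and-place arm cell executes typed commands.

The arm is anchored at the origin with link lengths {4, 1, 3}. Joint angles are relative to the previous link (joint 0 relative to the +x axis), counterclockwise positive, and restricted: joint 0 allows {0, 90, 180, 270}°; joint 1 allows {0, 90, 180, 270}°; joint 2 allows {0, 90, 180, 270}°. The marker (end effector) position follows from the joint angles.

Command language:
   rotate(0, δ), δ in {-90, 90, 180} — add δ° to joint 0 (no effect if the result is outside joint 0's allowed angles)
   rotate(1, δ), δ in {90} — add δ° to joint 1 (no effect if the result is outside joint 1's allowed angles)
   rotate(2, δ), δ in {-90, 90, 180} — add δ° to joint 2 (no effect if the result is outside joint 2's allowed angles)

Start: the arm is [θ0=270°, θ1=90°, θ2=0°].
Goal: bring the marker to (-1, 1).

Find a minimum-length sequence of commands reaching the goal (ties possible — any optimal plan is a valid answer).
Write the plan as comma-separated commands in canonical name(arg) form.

initial: [θ0=270°, θ1=90°, θ2=0°]
t=1 rotate(2, 90) ⇒ [θ0=270°, θ1=90°, θ2=90°]
t=2 rotate(0, 180) ⇒ [θ0=90°, θ1=90°, θ2=90°]
minimal: 2 command(s), checked below 2.

rotate(2, 90), rotate(0, 180)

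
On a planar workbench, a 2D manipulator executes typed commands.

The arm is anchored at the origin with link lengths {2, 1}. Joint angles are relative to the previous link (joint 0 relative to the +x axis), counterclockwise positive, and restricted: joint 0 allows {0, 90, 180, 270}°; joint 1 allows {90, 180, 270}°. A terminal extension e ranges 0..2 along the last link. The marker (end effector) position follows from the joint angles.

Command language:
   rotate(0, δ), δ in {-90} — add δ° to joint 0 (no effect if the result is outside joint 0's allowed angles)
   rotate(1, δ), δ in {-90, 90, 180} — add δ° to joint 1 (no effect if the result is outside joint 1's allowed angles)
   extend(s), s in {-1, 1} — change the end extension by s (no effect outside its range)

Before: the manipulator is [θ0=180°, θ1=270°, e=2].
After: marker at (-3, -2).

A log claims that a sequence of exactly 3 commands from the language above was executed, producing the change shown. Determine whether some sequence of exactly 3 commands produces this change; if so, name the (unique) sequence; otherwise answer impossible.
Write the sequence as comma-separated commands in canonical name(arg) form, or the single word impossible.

t0: [θ0=180°, θ1=270°, e=2]
step 1 (rotate(0, -90)): [θ0=90°, θ1=270°, e=2]
step 2 (rotate(0, -90)): [θ0=0°, θ1=270°, e=2]
step 3 (rotate(0, -90)): [θ0=270°, θ1=270°, e=2]
uniquely the one of 216 3-step routes that fits.

rotate(0, -90), rotate(0, -90), rotate(0, -90)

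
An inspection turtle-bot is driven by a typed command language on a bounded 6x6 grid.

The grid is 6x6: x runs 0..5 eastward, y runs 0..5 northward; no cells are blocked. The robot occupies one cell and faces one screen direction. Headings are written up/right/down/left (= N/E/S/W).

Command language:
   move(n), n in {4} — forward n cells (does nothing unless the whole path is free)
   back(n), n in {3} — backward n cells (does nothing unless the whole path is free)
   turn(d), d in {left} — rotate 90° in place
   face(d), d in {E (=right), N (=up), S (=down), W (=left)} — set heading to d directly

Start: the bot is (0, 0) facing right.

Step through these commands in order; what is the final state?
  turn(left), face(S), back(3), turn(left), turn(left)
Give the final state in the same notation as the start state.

initial: (0, 0) facing right
[1] after turn(left): (0, 0) facing up
[2] after face(S): (0, 0) facing down
[3] after back(3): (0, 3) facing down
[4] after turn(left): (0, 3) facing right
[5] after turn(left): (0, 3) facing up

(0, 3) facing up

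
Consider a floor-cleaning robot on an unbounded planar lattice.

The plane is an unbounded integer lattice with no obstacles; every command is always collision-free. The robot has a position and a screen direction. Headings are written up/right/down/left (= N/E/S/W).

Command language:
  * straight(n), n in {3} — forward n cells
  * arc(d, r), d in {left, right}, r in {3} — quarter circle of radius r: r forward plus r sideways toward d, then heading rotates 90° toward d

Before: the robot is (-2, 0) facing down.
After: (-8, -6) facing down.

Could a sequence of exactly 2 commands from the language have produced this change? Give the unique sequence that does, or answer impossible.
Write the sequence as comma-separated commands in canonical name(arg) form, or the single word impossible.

key: running arc(left, 3) before arc(right, 3) would end elsewhere — order is forced
t0: (-2, 0) facing down
[1] after arc(right, 3): (-5, -3) facing left
[2] after arc(left, 3): (-8, -6) facing down
no rival 2-sequence matches.

arc(right, 3), arc(left, 3)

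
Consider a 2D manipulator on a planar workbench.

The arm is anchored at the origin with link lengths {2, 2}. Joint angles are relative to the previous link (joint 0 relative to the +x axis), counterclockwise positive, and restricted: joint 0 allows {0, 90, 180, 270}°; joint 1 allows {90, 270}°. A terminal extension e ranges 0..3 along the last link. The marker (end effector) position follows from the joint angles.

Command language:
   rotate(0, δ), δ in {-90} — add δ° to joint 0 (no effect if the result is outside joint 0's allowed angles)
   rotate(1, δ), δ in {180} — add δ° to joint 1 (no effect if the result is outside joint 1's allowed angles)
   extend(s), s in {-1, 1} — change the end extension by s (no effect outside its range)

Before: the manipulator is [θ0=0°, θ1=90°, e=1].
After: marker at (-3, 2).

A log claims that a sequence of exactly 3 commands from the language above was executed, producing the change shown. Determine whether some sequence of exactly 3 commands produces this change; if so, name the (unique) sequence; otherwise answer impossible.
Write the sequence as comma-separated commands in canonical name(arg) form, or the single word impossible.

rotate(0, -90), rotate(0, -90), rotate(0, -90)

begin: [θ0=0°, θ1=90°, e=1]
step 1 (rotate(0, -90)): [θ0=270°, θ1=90°, e=1]
step 2 (rotate(0, -90)): [θ0=180°, θ1=90°, e=1]
step 3 (rotate(0, -90)): [θ0=90°, θ1=90°, e=1]
all 64 alternatives checked — unique.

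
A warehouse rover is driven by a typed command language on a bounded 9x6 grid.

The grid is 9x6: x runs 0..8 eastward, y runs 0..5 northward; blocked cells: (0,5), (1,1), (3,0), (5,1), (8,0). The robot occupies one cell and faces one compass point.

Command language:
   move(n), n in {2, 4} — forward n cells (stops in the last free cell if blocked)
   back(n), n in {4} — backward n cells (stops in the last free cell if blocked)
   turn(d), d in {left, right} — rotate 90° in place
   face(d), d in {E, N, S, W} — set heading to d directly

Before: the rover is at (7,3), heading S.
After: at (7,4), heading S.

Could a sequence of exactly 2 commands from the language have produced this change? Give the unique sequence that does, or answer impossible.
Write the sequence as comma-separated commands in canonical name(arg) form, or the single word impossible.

key: move(4) runs into the grid edge before its full distance
t0: at (7,3), heading S
1. move(4) → at (7,0), heading S
2. back(4) → at (7,4), heading S
no other 2-command option fits: unique.

move(4), back(4)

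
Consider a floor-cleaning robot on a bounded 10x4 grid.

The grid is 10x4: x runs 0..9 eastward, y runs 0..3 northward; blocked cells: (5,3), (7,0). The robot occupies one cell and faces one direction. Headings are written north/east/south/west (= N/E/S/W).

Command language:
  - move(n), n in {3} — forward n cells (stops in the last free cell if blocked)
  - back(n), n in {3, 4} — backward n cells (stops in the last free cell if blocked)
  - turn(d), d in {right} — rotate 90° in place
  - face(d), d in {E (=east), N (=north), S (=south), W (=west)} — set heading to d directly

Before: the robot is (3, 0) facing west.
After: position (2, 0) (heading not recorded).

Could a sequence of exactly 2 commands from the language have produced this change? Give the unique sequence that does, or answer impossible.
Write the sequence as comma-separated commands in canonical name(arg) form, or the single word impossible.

checked all 2-command options: none fits.

impossible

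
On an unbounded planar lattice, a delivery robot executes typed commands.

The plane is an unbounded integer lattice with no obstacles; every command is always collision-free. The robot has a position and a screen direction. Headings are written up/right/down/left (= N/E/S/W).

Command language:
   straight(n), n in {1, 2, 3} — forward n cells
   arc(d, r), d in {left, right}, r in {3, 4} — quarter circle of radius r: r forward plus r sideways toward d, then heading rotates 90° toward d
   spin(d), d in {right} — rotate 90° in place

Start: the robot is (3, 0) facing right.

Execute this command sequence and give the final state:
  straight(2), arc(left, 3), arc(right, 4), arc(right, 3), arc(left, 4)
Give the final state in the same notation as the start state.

start: (3, 0) facing right
step 1 (straight(2)): (5, 0) facing right
step 2 (arc(left, 3)): (8, 3) facing up
step 3 (arc(right, 4)): (12, 7) facing right
step 4 (arc(right, 3)): (15, 4) facing down
step 5 (arc(left, 4)): (19, 0) facing right

(19, 0) facing right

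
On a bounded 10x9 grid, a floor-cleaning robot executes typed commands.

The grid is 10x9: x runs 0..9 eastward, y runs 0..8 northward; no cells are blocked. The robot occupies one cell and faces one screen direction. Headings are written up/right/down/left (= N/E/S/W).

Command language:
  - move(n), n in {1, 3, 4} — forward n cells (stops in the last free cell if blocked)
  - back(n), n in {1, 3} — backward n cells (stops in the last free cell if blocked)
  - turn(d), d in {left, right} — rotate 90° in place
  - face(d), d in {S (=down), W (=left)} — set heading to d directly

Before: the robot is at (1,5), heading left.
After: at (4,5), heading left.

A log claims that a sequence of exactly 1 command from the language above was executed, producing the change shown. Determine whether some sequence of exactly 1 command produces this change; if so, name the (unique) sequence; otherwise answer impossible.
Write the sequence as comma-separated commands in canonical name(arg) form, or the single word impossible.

back(3)

key: heading stays W — the single command does not turn
t0: at (1,5), heading left
step 1 (back(3)): at (4,5), heading left
no other 1-command option fits: unique.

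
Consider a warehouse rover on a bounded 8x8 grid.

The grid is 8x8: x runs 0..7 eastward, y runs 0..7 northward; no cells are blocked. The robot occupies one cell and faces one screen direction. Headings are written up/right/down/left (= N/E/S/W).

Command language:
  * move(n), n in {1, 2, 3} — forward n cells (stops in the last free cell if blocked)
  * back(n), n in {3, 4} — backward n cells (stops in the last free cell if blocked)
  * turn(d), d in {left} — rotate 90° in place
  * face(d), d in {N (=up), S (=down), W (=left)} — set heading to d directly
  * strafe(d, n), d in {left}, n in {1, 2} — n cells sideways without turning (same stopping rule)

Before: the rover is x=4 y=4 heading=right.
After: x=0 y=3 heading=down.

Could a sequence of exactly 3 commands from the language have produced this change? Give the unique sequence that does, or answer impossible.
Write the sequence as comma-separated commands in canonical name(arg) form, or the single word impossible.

key: running move(1) before back(4) would end elsewhere — order is forced
initial: x=4 y=4 heading=right
1. back(4) → x=0 y=4 heading=right
2. face(S) → x=0 y=4 heading=down
3. move(1) → x=0 y=3 heading=down
uniquely the one of 1331 3-step routes that fits.

back(4), face(S), move(1)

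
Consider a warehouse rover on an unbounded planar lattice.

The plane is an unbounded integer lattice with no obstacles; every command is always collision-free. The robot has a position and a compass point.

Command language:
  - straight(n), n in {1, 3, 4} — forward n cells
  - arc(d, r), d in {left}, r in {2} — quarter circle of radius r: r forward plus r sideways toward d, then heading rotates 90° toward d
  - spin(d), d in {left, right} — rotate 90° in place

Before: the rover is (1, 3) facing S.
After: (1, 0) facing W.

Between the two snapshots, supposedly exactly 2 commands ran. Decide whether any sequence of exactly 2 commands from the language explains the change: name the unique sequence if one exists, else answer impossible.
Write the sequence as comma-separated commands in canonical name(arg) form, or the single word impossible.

straight(3), spin(right)

key: order matters: swapping straight(3) and spin(right) lands elsewhere
t0: (1, 3) facing S
[1] after straight(3): (1, 0) facing S
[2] after spin(right): (1, 0) facing W
uniquely the one of 36 2-step routes that fits.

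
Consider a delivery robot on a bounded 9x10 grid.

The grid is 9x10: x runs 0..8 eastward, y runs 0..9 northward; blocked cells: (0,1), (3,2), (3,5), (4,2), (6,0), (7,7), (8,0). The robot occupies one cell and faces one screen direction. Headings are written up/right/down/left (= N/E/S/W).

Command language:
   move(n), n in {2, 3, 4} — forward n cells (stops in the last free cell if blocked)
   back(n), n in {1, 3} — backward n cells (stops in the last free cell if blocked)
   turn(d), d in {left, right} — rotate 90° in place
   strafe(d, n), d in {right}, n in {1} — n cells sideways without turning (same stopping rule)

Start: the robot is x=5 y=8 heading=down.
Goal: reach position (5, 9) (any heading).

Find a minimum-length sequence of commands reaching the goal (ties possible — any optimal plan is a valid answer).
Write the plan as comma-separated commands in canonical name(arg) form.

back(3)

initial: x=5 y=8 heading=down
[1] after back(3): x=5 y=9 heading=down
shorter routes all fall short; 1 is best.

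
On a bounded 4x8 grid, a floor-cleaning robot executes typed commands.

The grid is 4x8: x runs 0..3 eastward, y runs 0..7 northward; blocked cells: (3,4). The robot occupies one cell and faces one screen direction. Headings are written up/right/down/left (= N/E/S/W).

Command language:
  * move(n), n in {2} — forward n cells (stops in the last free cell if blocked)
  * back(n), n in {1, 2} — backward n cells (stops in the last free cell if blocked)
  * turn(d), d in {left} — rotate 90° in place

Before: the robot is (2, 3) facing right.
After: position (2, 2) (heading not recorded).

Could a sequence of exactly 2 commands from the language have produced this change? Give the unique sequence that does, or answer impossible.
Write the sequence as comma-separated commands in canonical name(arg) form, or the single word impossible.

turn(left), back(1)

key: order matters: swapping turn(left) and back(1) lands elsewhere
start: (2, 3) facing right
[1] after turn(left): (2, 3) facing up
[2] after back(1): (2, 2) facing up
no other 2-command option fits: unique.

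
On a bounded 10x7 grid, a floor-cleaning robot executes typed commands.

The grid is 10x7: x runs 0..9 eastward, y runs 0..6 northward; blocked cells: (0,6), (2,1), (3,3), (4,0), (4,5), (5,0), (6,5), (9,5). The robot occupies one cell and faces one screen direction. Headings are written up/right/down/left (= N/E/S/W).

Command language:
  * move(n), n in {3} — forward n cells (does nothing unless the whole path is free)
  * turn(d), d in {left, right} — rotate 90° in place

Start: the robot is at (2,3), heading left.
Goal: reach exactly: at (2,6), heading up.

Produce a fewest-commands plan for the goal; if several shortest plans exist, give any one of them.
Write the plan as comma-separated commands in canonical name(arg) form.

turn(right), move(3)

initial: at (2,3), heading left
t=1 turn(right) ⇒ at (2,3), heading up
t=2 move(3) ⇒ at (2,6), heading up
no 1-step plan works, so 2 is optimal.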